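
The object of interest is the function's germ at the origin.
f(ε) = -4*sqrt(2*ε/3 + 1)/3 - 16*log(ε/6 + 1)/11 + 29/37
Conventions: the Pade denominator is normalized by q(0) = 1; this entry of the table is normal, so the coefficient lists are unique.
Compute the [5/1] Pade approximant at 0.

The Pade approximant has numerator coefficients [-61/111, -1819399/1894992, -9497/38412, 6893/345708, -2929/1037124, 34541/82969920]; denominator coefficients [1, 2315/4656].

Taylor coefficients needed (expand at 0): a_0 = -61/111, a_1 = -68/99, a_2 = 28/297, a_3 = -8/297, a_4 = 113/10692, a_5 = -194/40095, a_6 = 463/192456.
Write the denominator as Q(ε) = 1 + q1*ε. Requiring Q*f - P = O(ε^7) with deg P <= 5 kills the coefficients of ε^6..ε^6 in Q*f:
  ε^6: a_6 + q1*a_5 = 0, i.e. 463/192456 + (-194/40095)*q1 = 0.
Solving this linear system: q1 = 2315/4656.
The numerator is Q*f truncated at degree 5: P0 = a_0 = -61/111; P1 = a_1 + q1*a_0 = -1819399/1894992; P2 = a_2 + q1*a_1 = -9497/38412; P3 = a_3 + q1*a_2 = 6893/345708; P4 = a_4 + q1*a_3 = -2929/1037124; P5 = a_5 + q1*a_4 = 34541/82969920.


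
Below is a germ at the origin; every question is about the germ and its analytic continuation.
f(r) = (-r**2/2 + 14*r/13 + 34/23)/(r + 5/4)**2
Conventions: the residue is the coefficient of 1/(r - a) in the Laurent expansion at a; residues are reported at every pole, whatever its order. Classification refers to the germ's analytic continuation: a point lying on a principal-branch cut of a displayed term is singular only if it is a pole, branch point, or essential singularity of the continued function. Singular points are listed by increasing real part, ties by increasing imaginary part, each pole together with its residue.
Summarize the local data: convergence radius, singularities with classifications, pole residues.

Denominator factor (r + 5/4)^2: pole of order 2 at -5/4, modulus 5/4.
The radius of convergence is the smallest modulus among the singular points: 5/4.
At the order-2 pole -5/4 set g(r) = (r - (-5/4))^2*f(r) = -r**2/2 + 14*r/13 + 34/23.
Order-2 pole: residue = g'(a); g'(-5/4) = 121/52, so the residue is 121/52.

Radius of convergence at 0: 5/4.
At -5/4: a pole of order 2; residue 121/52.


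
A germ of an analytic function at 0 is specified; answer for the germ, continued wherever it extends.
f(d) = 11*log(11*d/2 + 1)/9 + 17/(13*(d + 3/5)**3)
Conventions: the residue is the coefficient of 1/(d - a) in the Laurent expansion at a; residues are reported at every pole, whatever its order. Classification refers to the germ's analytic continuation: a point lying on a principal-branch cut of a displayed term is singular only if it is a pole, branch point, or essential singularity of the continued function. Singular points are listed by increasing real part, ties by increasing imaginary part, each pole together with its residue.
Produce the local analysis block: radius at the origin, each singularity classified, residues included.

Radius of convergence at 0: 2/11.
At -3/5: a pole of order 3; residue 0.
At -2/11: a logarithmic branch point.

Denominator factor (d + 3/5)^3: pole of order 3 at -3/5, modulus 3/5.
Branch term (11/9)*log(1 - d/(-2/11)): its argument vanishes at d = -2/11, a logarithmic branch point, modulus 2/11.
The radius of convergence is the smallest modulus among the singular points: 2/11.
The branch term is analytic at -3/5 and contributes nothing to the residue; only the rational part matters.
At the order-3 pole -3/5 set g(d) = (d - (-3/5))^3*(rational part) = 17/13.
Order-3 pole: residue = g''(a)/2; g''(-3/5) = 0, so the residue is 0.
List the singular points by increasing real part (a conjugate pair: the negative imaginary part first).


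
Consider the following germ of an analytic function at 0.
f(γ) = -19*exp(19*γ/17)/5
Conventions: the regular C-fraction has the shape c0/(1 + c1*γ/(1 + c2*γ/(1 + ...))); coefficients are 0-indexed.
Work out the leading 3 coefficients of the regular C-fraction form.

The regular C-fraction coefficients are [-19/5, -19/17, 19/34].

Taylor coefficients (expand at 0): a_0 = -19/5, a_1 = -361/85, a_2 = -6859/2890.
c0 = a_0 = -19/5. Peel one level at a time: if S = 1 + c*γ/S' with S'(0) = 1, then c is the γ-coefficient of S and S' = c*γ/(S - 1).
S_1 = c0/f = 1 + (-19/17)*γ + (361/578)*γ^2 + ...; c1 = -19/17.
S_2 = c1*γ/(S_1 - 1) = 1 + (19/34)*γ + ...; c2 = 19/34.


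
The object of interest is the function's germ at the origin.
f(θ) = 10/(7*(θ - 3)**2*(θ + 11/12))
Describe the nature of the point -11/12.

The point is a pole of order 1.

The denominator factor θ + 11/12 vanishes at -11/12 and appears to the power 1; the numerator there equals 10/7, nonzero, and no other factor vanishes.
Hence a pole whose order is the multiplicity, 1.


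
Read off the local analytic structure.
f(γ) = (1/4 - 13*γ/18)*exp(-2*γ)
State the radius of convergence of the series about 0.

The factor exp(-2*γ) is entire and contributes no finite singular point.
The polynomial part has no poles.
No finite singular points: the Taylor series at 0 converges everywhere.

The radius of convergence is infinite.


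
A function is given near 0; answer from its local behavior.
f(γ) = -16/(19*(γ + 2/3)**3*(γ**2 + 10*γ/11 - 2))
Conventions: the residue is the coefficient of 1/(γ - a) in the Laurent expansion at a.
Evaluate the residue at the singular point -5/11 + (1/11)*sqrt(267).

The factor γ**2 + 10*γ/11 - 2 splits as (γ - a)(γ - a') with a = -5/11 + (1/11)*sqrt(267), a' = -5/11 - (1/11)*sqrt(267). At the order-1 pole a set g(γ) = (γ - a)*f(γ) = [-16/(19*(γ + 2/3)**3)] / (γ - a').
Simple pole: residue = g(a) at a = -5/11 + (1/11)*sqrt(267), which is -2272050/23275817 + (264726/109028827)*sqrt(267).

The residue is -2272050/23275817 + (264726/109028827)*sqrt(267).


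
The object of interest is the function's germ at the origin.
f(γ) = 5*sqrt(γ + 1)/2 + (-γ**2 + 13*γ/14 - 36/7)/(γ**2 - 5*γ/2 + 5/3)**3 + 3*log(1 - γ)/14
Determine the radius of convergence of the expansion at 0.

The radius of convergence is 1.

Denominator factor (γ**2 - 5*γ/2 + 5/3)^3: discriminant -5/12, complex-conjugate roots (5/4) + ((1/12)*sqrt(15))*i and (5/4) - ((1/12)*sqrt(15))*i; poles of order 3, moduli (1/3)*sqrt(15) and (1/3)*sqrt(15).
Branch term (3/14)*log(1 - γ/(1)): its argument vanishes at γ = 1, a logarithmic branch point, modulus 1.
Branch term (5/2)*sqrt(1 - γ/(-1)): its argument vanishes at γ = -1, a square-root branch point, modulus 1.
The radius of convergence is the smallest modulus among the singular points: 1.


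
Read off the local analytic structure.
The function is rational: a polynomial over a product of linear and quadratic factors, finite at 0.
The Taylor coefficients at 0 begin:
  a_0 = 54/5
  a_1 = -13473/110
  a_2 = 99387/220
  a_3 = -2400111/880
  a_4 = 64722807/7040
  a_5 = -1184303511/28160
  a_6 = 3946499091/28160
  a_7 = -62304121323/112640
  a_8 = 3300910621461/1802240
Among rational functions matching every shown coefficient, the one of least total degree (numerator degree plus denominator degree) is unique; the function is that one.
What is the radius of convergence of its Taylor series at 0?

The radius of convergence is -1/16 + (1/48)*sqrt(393).

No rational of total degree below 7 reproduces all 9 coefficients; solving the [1/6] Pade equations on them gives f(v) = (5*v/11 - 1/20)/(v**2 - v/8 - 1/6)**3, whose expansion matches every shown term.
Denominator factor (v**2 - v/8 - 1/6)^3: discriminant 131/192, real irrational roots 1/16 + (1/48)*sqrt(393) and 1/16 - (1/48)*sqrt(393); poles of order 3, moduli 1/16 + (1/48)*sqrt(393) and -1/16 + (1/48)*sqrt(393).
The radius of convergence is the smallest modulus among the singular points: -1/16 + (1/48)*sqrt(393).


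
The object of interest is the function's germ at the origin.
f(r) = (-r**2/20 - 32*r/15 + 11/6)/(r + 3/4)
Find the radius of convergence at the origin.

The radius of convergence is 3/4.

Denominator factor (r + 3/4): pole of order 1 at -3/4, modulus 3/4.
The radius of convergence is the smallest modulus among the singular points: 3/4.


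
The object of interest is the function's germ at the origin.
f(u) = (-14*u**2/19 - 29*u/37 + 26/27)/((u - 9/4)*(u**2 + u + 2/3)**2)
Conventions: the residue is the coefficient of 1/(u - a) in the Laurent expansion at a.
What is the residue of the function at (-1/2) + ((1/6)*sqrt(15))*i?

The residue is (11007920/309367101) + ((43143012/515611835)*sqrt(15))*i.


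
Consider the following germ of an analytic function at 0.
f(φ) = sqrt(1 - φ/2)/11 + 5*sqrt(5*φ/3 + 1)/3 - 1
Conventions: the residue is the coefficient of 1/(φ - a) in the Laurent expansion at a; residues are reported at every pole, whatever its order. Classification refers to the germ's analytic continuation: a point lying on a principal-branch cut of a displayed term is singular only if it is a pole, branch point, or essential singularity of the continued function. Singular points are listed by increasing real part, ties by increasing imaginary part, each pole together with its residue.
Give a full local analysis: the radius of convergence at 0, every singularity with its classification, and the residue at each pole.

Radius of convergence at 0: 3/5.
At -3/5: an algebraic (square-root) branch point.
At 2: an algebraic (square-root) branch point.

Branch term (5/3)*sqrt(1 - φ/(-3/5)): its argument vanishes at φ = -3/5, a square-root branch point, modulus 3/5.
Branch term (1/11)*sqrt(1 - φ/(2)): its argument vanishes at φ = 2, a square-root branch point, modulus 2.
The radius of convergence is the smallest modulus among the singular points: 3/5.
List the singular points by increasing real part (a conjugate pair: the negative imaginary part first).


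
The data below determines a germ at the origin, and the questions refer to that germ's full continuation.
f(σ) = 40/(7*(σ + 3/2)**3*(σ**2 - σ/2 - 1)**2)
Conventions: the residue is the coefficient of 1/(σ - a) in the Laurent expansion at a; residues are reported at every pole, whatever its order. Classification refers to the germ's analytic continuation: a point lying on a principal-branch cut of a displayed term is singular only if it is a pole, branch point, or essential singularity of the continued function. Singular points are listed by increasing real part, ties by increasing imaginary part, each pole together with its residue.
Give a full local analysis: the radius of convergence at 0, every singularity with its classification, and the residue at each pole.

Radius of convergence at 0: -1/4 + (1/4)*sqrt(17).
At -3/2: a pole of order 3; residue 655/56.
At 1/4 - (1/4)*sqrt(17): a pole of order 2; residue -655/112 - (6415/4624)*sqrt(17).
At 1/4 + (1/4)*sqrt(17): a pole of order 2; residue -655/112 + (6415/4624)*sqrt(17).

Denominator factor (σ + 3/2)^3: pole of order 3 at -3/2, modulus 3/2.
Denominator factor (σ**2 - σ/2 - 1)^2: discriminant 17/4, real irrational roots 1/4 + (1/4)*sqrt(17) and 1/4 - (1/4)*sqrt(17); poles of order 2, moduli 1/4 + (1/4)*sqrt(17) and -1/4 + (1/4)*sqrt(17).
The radius of convergence is the smallest modulus among the singular points: -1/4 + (1/4)*sqrt(17).
At the order-3 pole -3/2 set g(σ) = (σ - (-3/2))^3*f(σ) = 40/(7*(σ**2 - σ/2 - 1)**2).
Order-3 pole: residue = g''(a)/2; g''(-3/2) = 655/28, so the residue is 655/56.
The factor σ**2 - σ/2 - 1 splits as (σ - a)(σ - a') with a = 1/4 - (1/4)*sqrt(17), a' = 1/4 + (1/4)*sqrt(17). At the order-2 pole a set g(σ) = (σ - a)^2*f(σ) = [40/(7*(σ + 3/2)**3)] / (σ - a')^2.
Order-2 pole: residue = g'(a); g'(1/4 - (1/4)*sqrt(17)) = -655/112 - (6415/4624)*sqrt(17), so the residue is -655/112 - (6415/4624)*sqrt(17).
The factor σ**2 - σ/2 - 1 splits as (σ - a)(σ - a') with a = 1/4 + (1/4)*sqrt(17), a' = 1/4 - (1/4)*sqrt(17). At the order-2 pole a set g(σ) = (σ - a)^2*f(σ) = [40/(7*(σ + 3/2)**3)] / (σ - a')^2.
Order-2 pole: residue = g'(a); g'(1/4 + (1/4)*sqrt(17)) = -655/112 + (6415/4624)*sqrt(17), so the residue is -655/112 + (6415/4624)*sqrt(17).
List the singular points by increasing real part (a conjugate pair: the negative imaginary part first).


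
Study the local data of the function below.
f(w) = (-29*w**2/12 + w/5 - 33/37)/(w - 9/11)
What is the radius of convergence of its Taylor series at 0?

The radius of convergence is 9/11.

Denominator factor (w - 9/11): pole of order 1 at 9/11, modulus 9/11.
The radius of convergence is the smallest modulus among the singular points: 9/11.


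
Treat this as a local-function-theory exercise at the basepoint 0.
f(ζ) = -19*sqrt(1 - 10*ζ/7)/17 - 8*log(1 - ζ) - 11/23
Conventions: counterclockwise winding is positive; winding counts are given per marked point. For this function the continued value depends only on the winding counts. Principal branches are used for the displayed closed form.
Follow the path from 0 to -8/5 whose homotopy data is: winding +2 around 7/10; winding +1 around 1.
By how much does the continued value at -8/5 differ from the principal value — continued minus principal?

The rational part is single-valued and drops out of the difference; each branch term changes only by its own monodromy.
(-8)*log(1 - ζ/(1)): each positive loop around 1 adds 2*pi*i to the log, so winding +1 contributes (-8)*(1)*2*pi*i = -(16)*pi*i.
(-19/17)*sqrt(1 - ζ/(7/10)): winding +2 is even, the square root returns to the same sheet, contribution 0.
Summing the contributions at ζ = -8/5 gives -(16)*pi*i.

Continued minus principal equals -(16)*pi*i.


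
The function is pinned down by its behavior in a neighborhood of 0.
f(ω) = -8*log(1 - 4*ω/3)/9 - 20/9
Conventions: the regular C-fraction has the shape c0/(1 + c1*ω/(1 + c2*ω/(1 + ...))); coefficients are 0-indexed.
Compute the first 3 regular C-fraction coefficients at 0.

The regular C-fraction coefficients are [-20/9, 8/15, -6/5].

Taylor coefficients (expand at 0): a_0 = -20/9, a_1 = 32/27, a_2 = 64/81.
c0 = a_0 = -20/9. Peel one level at a time: if S = 1 + c*ω/S' with S'(0) = 1, then c is the ω-coefficient of S and S' = c*ω/(S - 1).
S_1 = c0/f = 1 + (8/15)*ω + (16/25)*ω^2 + ...; c1 = 8/15.
S_2 = c1*ω/(S_1 - 1) = 1 + (-6/5)*ω + ...; c2 = -6/5.


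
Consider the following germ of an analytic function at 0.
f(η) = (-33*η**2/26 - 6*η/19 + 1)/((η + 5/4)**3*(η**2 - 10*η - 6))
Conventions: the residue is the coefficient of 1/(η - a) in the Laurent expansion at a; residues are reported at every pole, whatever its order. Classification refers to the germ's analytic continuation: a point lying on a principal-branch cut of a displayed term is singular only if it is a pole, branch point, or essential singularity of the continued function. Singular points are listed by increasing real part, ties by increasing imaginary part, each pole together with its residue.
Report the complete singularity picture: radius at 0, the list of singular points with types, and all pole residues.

Denominator factor (η**2 - 10*η - 6): discriminant 124, real irrational roots 5 + sqrt(31) and 5 - sqrt(31); poles of order 1, moduli 5 + sqrt(31) and -5 + sqrt(31).
Denominator factor (η + 5/4)^3: pole of order 3 at -5/4, modulus 5/4.
The radius of convergence is the smallest modulus among the singular points: -5 + sqrt(31).
At the order-3 pole -5/4 set g(η) = (η - (-5/4))^3*f(η) = (-33*η**2/26 - 6*η/19 + 1)/(η**2 - 10*η - 6).
Order-3 pole: residue = g''(a)/2; g''(-5/4) = 239284352/530232183, so the residue is 119642176/530232183.
The factor η**2 - 10*η - 6 splits as (η - a)(η - a') with a = 5 - sqrt(31), a' = 5 + sqrt(31). At the order-1 pole a set g(η) = (η - a)*f(η) = [(-33*η**2/26 - 6*η/19 + 1)/(η + 5/4)**3] / (η - a').
Simple pole: residue = g(a) at a = 5 - sqrt(31), which is -59821088/530232183 - (309925664/16437197673)*sqrt(31).
The factor η**2 - 10*η - 6 splits as (η - a)(η - a') with a = 5 + sqrt(31), a' = 5 - sqrt(31). At the order-1 pole a set g(η) = (η - a)*f(η) = [(-33*η**2/26 - 6*η/19 + 1)/(η + 5/4)**3] / (η - a').
Simple pole: residue = g(a) at a = 5 + sqrt(31), which is -59821088/530232183 + (309925664/16437197673)*sqrt(31).
List the singular points by increasing real part (a conjugate pair: the negative imaginary part first).

Radius of convergence at 0: -5 + sqrt(31).
At -5/4: a pole of order 3; residue 119642176/530232183.
At 5 - sqrt(31): a pole of order 1; residue -59821088/530232183 - (309925664/16437197673)*sqrt(31).
At 5 + sqrt(31): a pole of order 1; residue -59821088/530232183 + (309925664/16437197673)*sqrt(31).


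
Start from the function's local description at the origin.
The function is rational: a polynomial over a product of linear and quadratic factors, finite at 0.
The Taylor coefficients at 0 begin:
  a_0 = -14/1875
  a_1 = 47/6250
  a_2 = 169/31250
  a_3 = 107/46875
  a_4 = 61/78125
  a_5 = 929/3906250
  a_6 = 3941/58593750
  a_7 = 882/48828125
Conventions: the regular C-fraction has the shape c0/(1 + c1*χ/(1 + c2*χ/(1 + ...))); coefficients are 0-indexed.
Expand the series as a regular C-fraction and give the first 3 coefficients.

Taylor coefficients (read off): a_0 = -14/1875, a_1 = 47/6250, a_2 = 169/31250.
c0 = a_0 = -14/1875. Peel one level at a time: if S = 1 + c*χ/S' with S'(0) = 1, then c is the χ-coefficient of S and S' = c*χ/(S - 1).
S_1 = c0/f = 1 + (141/140)*χ + (34077/19600)*χ^2 + ...; c1 = 141/140.
S_2 = c1*χ/(S_1 - 1) = 1 + (-11359/6580)*χ + ...; c2 = -11359/6580.

The regular C-fraction coefficients are [-14/1875, 141/140, -11359/6580].


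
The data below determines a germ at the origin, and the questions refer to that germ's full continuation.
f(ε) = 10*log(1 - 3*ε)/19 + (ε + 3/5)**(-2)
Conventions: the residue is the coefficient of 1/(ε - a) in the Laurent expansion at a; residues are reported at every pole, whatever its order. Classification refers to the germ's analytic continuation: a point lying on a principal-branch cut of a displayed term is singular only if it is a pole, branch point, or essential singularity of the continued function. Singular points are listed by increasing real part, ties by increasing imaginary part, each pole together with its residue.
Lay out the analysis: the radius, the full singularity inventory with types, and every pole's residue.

Radius of convergence at 0: 1/3.
At -3/5: a pole of order 2; residue 0.
At 1/3: a logarithmic branch point.

Denominator factor (ε + 3/5)^2: pole of order 2 at -3/5, modulus 3/5.
Branch term (10/19)*log(1 - ε/(1/3)): its argument vanishes at ε = 1/3, a logarithmic branch point, modulus 1/3.
The radius of convergence is the smallest modulus among the singular points: 1/3.
The branch term is analytic at -3/5 and contributes nothing to the residue; only the rational part matters.
At the order-2 pole -3/5 set g(ε) = (ε - (-3/5))^2*(rational part) = 1.
Order-2 pole: residue = g'(a); g'(-3/5) = 0, so the residue is 0.
List the singular points by increasing real part (a conjugate pair: the negative imaginary part first).


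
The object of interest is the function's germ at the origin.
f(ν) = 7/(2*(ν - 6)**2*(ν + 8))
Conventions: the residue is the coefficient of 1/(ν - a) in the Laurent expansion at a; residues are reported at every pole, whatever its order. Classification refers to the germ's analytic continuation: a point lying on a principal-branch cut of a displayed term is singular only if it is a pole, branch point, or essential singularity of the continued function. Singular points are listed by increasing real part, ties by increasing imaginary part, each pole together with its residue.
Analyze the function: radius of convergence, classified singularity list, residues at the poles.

Denominator factor (ν + 8): pole of order 1 at -8, modulus 8.
Denominator factor (ν - 6)^2: pole of order 2 at 6, modulus 6.
The radius of convergence is the smallest modulus among the singular points: 6.
At the order-1 pole -8 set g(ν) = (ν - (-8))*f(ν) = 7/(2*(ν - 6)**2).
Simple pole: residue = g(a) at a = -8, which is 1/56.
At the order-2 pole 6 set g(ν) = (ν - (6))^2*f(ν) = 7/(2*(ν + 8)).
Order-2 pole: residue = g'(a); g'(6) = -1/56, so the residue is -1/56.
List the singular points by increasing real part (a conjugate pair: the negative imaginary part first).

Radius of convergence at 0: 6.
At -8: a pole of order 1; residue 1/56.
At 6: a pole of order 2; residue -1/56.


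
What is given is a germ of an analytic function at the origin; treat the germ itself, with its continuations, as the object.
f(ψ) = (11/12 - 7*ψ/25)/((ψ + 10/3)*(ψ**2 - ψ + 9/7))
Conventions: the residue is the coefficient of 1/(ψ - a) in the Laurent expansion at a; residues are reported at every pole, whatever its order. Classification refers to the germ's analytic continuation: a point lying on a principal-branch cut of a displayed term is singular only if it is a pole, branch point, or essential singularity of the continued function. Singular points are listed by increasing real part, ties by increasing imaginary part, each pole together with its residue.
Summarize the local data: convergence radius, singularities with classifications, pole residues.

Denominator factor (ψ**2 - ψ + 9/7): discriminant -29/7, complex-conjugate roots (1/2) + ((1/14)*sqrt(203))*i and (1/2) - ((1/14)*sqrt(203))*i; poles of order 1, moduli (3/7)*sqrt(7) and (3/7)*sqrt(7).
Denominator factor (ψ + 10/3): pole of order 1 at -10/3, modulus 10/3.
The radius of convergence is the smallest modulus among the singular points: (3/7)*sqrt(7).
At the order-1 pole -10/3 set g(ψ) = (ψ - (-10/3))*f(ψ) = (11/12 - 7*ψ/25)/(ψ**2 - ψ + 9/7).
Simple pole: residue = g(a) at a = -10/3, which is 2331/19820.
The factor ψ**2 - ψ + 9/7 splits as (ψ - a)(ψ - a') with a = (1/2) - ((1/14)*sqrt(203))*i, a' = (1/2) + ((1/14)*sqrt(203))*i. At the order-1 pole a set g(ψ) = (ψ - a)*f(ψ) = [(11/12 - 7*ψ/25)/(ψ + 10/3)] / (ψ - a').
Simple pole: residue = g(a) at a = (1/2) - ((1/14)*sqrt(203))*i, which is (-2331/39640) + ((33859/5747800)*sqrt(203))*i.
The factor ψ**2 - ψ + 9/7 splits as (ψ - a)(ψ - a') with a = (1/2) + ((1/14)*sqrt(203))*i, a' = (1/2) - ((1/14)*sqrt(203))*i. At the order-1 pole a set g(ψ) = (ψ - a)*f(ψ) = [(11/12 - 7*ψ/25)/(ψ + 10/3)] / (ψ - a').
Simple pole: residue = g(a) at a = (1/2) + ((1/14)*sqrt(203))*i, which is (-2331/39640) - ((33859/5747800)*sqrt(203))*i.
List the singular points by increasing real part (a conjugate pair: the negative imaginary part first).

Radius of convergence at 0: (3/7)*sqrt(7).
At -10/3: a pole of order 1; residue 2331/19820.
At (1/2) - ((1/14)*sqrt(203))*i: a pole of order 1; residue (-2331/39640) + ((33859/5747800)*sqrt(203))*i.
At (1/2) + ((1/14)*sqrt(203))*i: a pole of order 1; residue (-2331/39640) - ((33859/5747800)*sqrt(203))*i.


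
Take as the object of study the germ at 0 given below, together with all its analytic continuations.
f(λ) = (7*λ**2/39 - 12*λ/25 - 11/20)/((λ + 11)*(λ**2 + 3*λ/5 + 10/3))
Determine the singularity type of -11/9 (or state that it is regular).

Denominator factors: λ**2 + 3*λ/5 + 10/3 = 1658/405 at λ = -11/9; λ + 11 = 88/9 at λ = -11/9 — none vanishes.
So the germ continues analytically to -11/9.

The point is a regular point.


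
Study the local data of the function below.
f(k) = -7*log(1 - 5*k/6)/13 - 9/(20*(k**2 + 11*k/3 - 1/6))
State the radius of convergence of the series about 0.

The radius of convergence is -11/6 + (1/6)*sqrt(127).

Denominator factor (k**2 + 11*k/3 - 1/6): discriminant 127/9, real irrational roots -11/6 + (1/6)*sqrt(127) and -11/6 - (1/6)*sqrt(127); poles of order 1, moduli -11/6 + (1/6)*sqrt(127) and 11/6 + (1/6)*sqrt(127).
Branch term (-7/13)*log(1 - k/(6/5)): its argument vanishes at k = 6/5, a logarithmic branch point, modulus 6/5.
The radius of convergence is the smallest modulus among the singular points: -11/6 + (1/6)*sqrt(127).


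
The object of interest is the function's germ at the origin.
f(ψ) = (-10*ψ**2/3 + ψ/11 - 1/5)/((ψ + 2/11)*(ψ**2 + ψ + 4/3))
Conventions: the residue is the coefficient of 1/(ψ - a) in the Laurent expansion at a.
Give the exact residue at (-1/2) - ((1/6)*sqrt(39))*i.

The factor ψ**2 + ψ + 4/3 splits as (ψ - a)(ψ - a') with a = (-1/2) - ((1/6)*sqrt(39))*i, a' = (-1/2) + ((1/6)*sqrt(39))*i. At the order-1 pole a set g(ψ) = (ψ - a)*f(ψ) = [(-10*ψ**2/3 + ψ/11 - 1/5)/(ψ + 2/11)] / (ψ - a').
Simple pole: residue = g(a) at a = (-1/2) - ((1/6)*sqrt(39))*i, which is (-19721/12900) + ((10541/55900)*sqrt(39))*i.

The residue is (-19721/12900) + ((10541/55900)*sqrt(39))*i.


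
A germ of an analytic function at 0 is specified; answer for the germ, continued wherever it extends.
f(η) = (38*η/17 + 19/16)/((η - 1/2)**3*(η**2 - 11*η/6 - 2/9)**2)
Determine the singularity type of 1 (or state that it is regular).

Denominator factors: η**2 - 11*η/6 - 2/9 = -19/18 at η = 1; η - 1/2 = 1/2 at η = 1 — none vanishes.
So the germ continues analytically to 1.

The point is a regular point.


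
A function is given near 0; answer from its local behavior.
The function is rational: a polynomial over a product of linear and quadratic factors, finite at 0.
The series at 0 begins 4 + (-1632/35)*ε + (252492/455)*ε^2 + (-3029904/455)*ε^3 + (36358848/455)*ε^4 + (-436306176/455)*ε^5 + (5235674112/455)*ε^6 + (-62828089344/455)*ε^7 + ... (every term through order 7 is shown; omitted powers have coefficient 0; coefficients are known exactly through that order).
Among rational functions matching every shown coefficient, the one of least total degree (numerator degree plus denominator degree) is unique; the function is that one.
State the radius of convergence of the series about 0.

The radius of convergence is 1/12.

No rational of total degree below 3 reproduces all 8 coefficients; solving the [2/1] Pade equations on them gives f(ε) = (-5*ε**2/13 + 4*ε/35 + 1/3)/(ε + 1/12), whose expansion matches every shown term.
Denominator factor (ε + 1/12): pole of order 1 at -1/12, modulus 1/12.
The radius of convergence is the smallest modulus among the singular points: 1/12.


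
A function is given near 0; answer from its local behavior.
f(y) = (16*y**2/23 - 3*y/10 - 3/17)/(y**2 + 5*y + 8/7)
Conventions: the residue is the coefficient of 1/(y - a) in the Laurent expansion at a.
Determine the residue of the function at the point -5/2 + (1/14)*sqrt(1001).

The factor y**2 + 5*y + 8/7 splits as (y - a)(y - a') with a = -5/2 + (1/14)*sqrt(1001), a' = -5/2 - (1/14)*sqrt(1001). At the order-1 pole a set g(y) = (y - a)*f(y) = [16*y**2/23 - 3*y/10 - 3/17] / (y - a').
Simple pole: residue = g(a) at a = -5/2 + (1/14)*sqrt(1001), which is -869/460 + (92775/1565564)*sqrt(1001).

The residue is -869/460 + (92775/1565564)*sqrt(1001).


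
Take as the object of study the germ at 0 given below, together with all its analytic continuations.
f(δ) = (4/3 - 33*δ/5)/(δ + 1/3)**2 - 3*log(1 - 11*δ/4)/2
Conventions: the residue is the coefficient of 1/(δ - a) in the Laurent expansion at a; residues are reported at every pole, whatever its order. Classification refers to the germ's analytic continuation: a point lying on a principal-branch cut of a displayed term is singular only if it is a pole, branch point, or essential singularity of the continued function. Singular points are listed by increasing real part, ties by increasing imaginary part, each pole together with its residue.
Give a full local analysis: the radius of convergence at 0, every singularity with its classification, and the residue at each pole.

Radius of convergence at 0: 1/3.
At -1/3: a pole of order 2; residue -33/5.
At 4/11: a logarithmic branch point.

Denominator factor (δ + 1/3)^2: pole of order 2 at -1/3, modulus 1/3.
Branch term (-3/2)*log(1 - δ/(4/11)): its argument vanishes at δ = 4/11, a logarithmic branch point, modulus 4/11.
The radius of convergence is the smallest modulus among the singular points: 1/3.
The branch term is analytic at -1/3 and contributes nothing to the residue; only the rational part matters.
At the order-2 pole -1/3 set g(δ) = (δ - (-1/3))^2*(rational part) = 4/3 - 33*δ/5.
Order-2 pole: residue = g'(a); g'(-1/3) = -33/5, so the residue is -33/5.
List the singular points by increasing real part (a conjugate pair: the negative imaginary part first).


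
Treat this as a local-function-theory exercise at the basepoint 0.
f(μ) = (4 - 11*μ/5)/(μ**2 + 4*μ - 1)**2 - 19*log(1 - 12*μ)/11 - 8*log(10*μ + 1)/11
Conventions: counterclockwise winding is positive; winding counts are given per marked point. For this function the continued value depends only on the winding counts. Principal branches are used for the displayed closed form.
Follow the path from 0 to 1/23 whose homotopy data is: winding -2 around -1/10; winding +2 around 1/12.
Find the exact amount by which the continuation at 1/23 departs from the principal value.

The rational part is single-valued and drops out of the difference; each branch term changes only by its own monodromy.
(-19/11)*log(1 - μ/(1/12)): each positive loop around 1/12 adds 2*pi*i to the log, so winding +2 contributes (-19/11)*(2)*2*pi*i = -(76/11)*pi*i.
(-8/11)*log(1 - μ/(-1/10)): each positive loop around -1/10 adds 2*pi*i to the log, so winding -2 contributes (-8/11)*(-2)*2*pi*i = (32/11)*pi*i.
Summing the contributions at μ = 1/23 gives -(4)*pi*i.

Continued minus principal equals -(4)*pi*i.


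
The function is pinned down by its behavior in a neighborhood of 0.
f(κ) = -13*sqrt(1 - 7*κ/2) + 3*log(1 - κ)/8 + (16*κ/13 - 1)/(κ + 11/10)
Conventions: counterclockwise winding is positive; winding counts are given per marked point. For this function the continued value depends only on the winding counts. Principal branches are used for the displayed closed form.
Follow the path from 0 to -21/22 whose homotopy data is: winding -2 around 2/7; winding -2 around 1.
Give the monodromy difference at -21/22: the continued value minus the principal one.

Continued minus principal equals -(3/2)*pi*i.

The rational part is single-valued and drops out of the difference; each branch term changes only by its own monodromy.
(-13)*sqrt(1 - κ/(2/7)): winding -2 is even, the square root returns to the same sheet, contribution 0.
(3/8)*log(1 - κ/(1)): each positive loop around 1 adds 2*pi*i to the log, so winding -2 contributes (3/8)*(-2)*2*pi*i = -(3/2)*pi*i.
Summing the contributions at κ = -21/22 gives -(3/2)*pi*i.


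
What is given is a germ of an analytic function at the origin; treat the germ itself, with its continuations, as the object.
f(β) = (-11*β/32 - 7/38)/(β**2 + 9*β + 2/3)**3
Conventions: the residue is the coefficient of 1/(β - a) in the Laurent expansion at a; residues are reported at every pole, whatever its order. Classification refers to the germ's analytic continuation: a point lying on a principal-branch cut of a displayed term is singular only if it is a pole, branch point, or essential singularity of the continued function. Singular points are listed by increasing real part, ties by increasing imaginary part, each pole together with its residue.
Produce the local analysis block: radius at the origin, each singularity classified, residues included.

Radius of convergence at 0: 9/2 - (1/6)*sqrt(705).
At -9/2 - (1/6)*sqrt(705): a pole of order 3; residue -(44739/7890548000)*sqrt(705).
At -9/2 + (1/6)*sqrt(705): a pole of order 3; residue (44739/7890548000)*sqrt(705).

Denominator factor (β**2 + 9*β + 2/3)^3: discriminant 235/3, real irrational roots -9/2 + (1/6)*sqrt(705) and -9/2 - (1/6)*sqrt(705); poles of order 3, moduli 9/2 - (1/6)*sqrt(705) and 9/2 + (1/6)*sqrt(705).
The radius of convergence is the smallest modulus among the singular points: 9/2 - (1/6)*sqrt(705).
The factor β**2 + 9*β + 2/3 splits as (β - a)(β - a') with a = -9/2 - (1/6)*sqrt(705), a' = -9/2 + (1/6)*sqrt(705). At the order-3 pole a set g(β) = (β - a)^3*f(β) = [-11*β/32 - 7/38] / (β - a')^3.
Order-3 pole: residue = g''(a)/2; g''(-9/2 - (1/6)*sqrt(705)) = -(44739/3945274000)*sqrt(705), so the residue is -(44739/7890548000)*sqrt(705).
The factor β**2 + 9*β + 2/3 splits as (β - a)(β - a') with a = -9/2 + (1/6)*sqrt(705), a' = -9/2 - (1/6)*sqrt(705). At the order-3 pole a set g(β) = (β - a)^3*f(β) = [-11*β/32 - 7/38] / (β - a')^3.
Order-3 pole: residue = g''(a)/2; g''(-9/2 + (1/6)*sqrt(705)) = (44739/3945274000)*sqrt(705), so the residue is (44739/7890548000)*sqrt(705).
List the singular points by increasing real part (a conjugate pair: the negative imaginary part first).


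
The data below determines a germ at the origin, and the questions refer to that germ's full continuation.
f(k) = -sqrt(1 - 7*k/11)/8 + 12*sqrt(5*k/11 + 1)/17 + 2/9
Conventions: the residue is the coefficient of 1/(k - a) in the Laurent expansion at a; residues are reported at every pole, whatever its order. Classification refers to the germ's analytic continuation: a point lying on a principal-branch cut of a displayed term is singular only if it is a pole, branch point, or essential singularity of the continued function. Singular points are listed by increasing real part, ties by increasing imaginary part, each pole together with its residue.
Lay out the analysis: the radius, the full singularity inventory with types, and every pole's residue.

Radius of convergence at 0: 11/7.
At -11/5: an algebraic (square-root) branch point.
At 11/7: an algebraic (square-root) branch point.

Branch term (12/17)*sqrt(1 - k/(-11/5)): its argument vanishes at k = -11/5, a square-root branch point, modulus 11/5.
Branch term (-1/8)*sqrt(1 - k/(11/7)): its argument vanishes at k = 11/7, a square-root branch point, modulus 11/7.
The radius of convergence is the smallest modulus among the singular points: 11/7.
List the singular points by increasing real part (a conjugate pair: the negative imaginary part first).


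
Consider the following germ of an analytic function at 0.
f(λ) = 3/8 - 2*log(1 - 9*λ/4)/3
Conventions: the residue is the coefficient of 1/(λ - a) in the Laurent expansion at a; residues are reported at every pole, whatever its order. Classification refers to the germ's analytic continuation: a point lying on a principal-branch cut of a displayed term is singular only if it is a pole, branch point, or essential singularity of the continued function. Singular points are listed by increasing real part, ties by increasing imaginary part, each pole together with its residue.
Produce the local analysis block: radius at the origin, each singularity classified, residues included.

Branch term (-2/3)*log(1 - λ/(4/9)): its argument vanishes at λ = 4/9, a logarithmic branch point, modulus 4/9.
The radius of convergence is the smallest modulus among the singular points: 4/9.

Radius of convergence at 0: 4/9.
At 4/9: a logarithmic branch point.


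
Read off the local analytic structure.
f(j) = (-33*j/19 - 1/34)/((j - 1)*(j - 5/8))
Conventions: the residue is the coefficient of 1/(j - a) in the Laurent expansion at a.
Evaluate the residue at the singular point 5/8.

At the order-1 pole 5/8 set g(j) = (j - (5/8))*f(j) = (-33*j/19 - 1/34)/(j - 1).
Simple pole: residue = g(a) at a = 5/8, which is 2881/969.

The residue is 2881/969.


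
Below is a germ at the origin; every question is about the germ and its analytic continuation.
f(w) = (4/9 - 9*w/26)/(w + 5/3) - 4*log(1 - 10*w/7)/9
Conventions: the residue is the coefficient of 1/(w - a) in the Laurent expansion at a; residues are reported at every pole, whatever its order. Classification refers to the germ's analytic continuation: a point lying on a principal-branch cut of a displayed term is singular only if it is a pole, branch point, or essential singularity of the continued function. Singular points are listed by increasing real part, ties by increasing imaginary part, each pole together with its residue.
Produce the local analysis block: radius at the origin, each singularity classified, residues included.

Radius of convergence at 0: 7/10.
At -5/3: a pole of order 1; residue 239/234.
At 7/10: a logarithmic branch point.

Denominator factor (w + 5/3): pole of order 1 at -5/3, modulus 5/3.
Branch term (-4/9)*log(1 - w/(7/10)): its argument vanishes at w = 7/10, a logarithmic branch point, modulus 7/10.
The radius of convergence is the smallest modulus among the singular points: 7/10.
The branch term is analytic at -5/3 and contributes nothing to the residue; only the rational part matters.
At the order-1 pole -5/3 set g(w) = (w - (-5/3))*(rational part) = 4/9 - 9*w/26.
Simple pole: residue = g(a) at a = -5/3, which is 239/234.
List the singular points by increasing real part (a conjugate pair: the negative imaginary part first).


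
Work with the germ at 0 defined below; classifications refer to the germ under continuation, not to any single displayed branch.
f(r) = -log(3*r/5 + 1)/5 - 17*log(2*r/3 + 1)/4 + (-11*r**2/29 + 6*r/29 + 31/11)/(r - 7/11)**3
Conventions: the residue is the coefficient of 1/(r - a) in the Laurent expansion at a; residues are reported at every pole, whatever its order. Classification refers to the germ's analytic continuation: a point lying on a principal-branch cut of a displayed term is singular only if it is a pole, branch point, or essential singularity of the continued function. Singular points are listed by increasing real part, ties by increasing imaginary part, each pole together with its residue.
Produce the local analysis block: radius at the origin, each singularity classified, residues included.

Denominator factor (r - 7/11)^3: pole of order 3 at 7/11, modulus 7/11.
Branch term (-1/5)*log(1 - r/(-5/3)): its argument vanishes at r = -5/3, a logarithmic branch point, modulus 5/3.
Branch term (-17/4)*log(1 - r/(-3/2)): its argument vanishes at r = -3/2, a logarithmic branch point, modulus 3/2.
The radius of convergence is the smallest modulus among the singular points: 7/11.
The branch terms are analytic at 7/11 and contribute nothing to the residue; only the rational part matters.
At the order-3 pole 7/11 set g(r) = (r - (7/11))^3*(rational part) = -11*r**2/29 + 6*r/29 + 31/11.
Order-3 pole: residue = g''(a)/2; g''(7/11) = -22/29, so the residue is -11/29.
List the singular points by increasing real part (a conjugate pair: the negative imaginary part first).

Radius of convergence at 0: 7/11.
At -5/3: a logarithmic branch point.
At -3/2: a logarithmic branch point.
At 7/11: a pole of order 3; residue -11/29.


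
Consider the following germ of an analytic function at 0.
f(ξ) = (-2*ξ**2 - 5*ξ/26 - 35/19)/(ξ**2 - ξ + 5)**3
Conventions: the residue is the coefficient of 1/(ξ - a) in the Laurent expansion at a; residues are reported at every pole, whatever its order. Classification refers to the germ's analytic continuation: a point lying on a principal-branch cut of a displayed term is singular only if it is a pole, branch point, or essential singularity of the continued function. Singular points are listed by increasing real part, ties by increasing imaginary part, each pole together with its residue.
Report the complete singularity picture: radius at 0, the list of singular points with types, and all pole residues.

Radius of convergence at 0: sqrt(5).
At (1/2) - ((1/2)*sqrt(19))*i: a pole of order 3; residue -((16613/3388346)*sqrt(19))*i.
At (1/2) + ((1/2)*sqrt(19))*i: a pole of order 3; residue ((16613/3388346)*sqrt(19))*i.

Denominator factor (ξ**2 - ξ + 5)^3: discriminant -19, complex-conjugate roots (1/2) + ((1/2)*sqrt(19))*i and (1/2) - ((1/2)*sqrt(19))*i; poles of order 3, moduli sqrt(5) and sqrt(5).
The radius of convergence is the smallest modulus among the singular points: sqrt(5).
The factor ξ**2 - ξ + 5 splits as (ξ - a)(ξ - a') with a = (1/2) - ((1/2)*sqrt(19))*i, a' = (1/2) + ((1/2)*sqrt(19))*i. At the order-3 pole a set g(ξ) = (ξ - a)^3*f(ξ) = [-2*ξ**2 - 5*ξ/26 - 35/19] / (ξ - a')^3.
Order-3 pole: residue = g''(a)/2; g''((1/2) - ((1/2)*sqrt(19))*i) = -((16613/1694173)*sqrt(19))*i, so the residue is -((16613/3388346)*sqrt(19))*i.
The factor ξ**2 - ξ + 5 splits as (ξ - a)(ξ - a') with a = (1/2) + ((1/2)*sqrt(19))*i, a' = (1/2) - ((1/2)*sqrt(19))*i. At the order-3 pole a set g(ξ) = (ξ - a)^3*f(ξ) = [-2*ξ**2 - 5*ξ/26 - 35/19] / (ξ - a')^3.
Order-3 pole: residue = g''(a)/2; g''((1/2) + ((1/2)*sqrt(19))*i) = ((16613/1694173)*sqrt(19))*i, so the residue is ((16613/3388346)*sqrt(19))*i.
List the singular points by increasing real part (a conjugate pair: the negative imaginary part first).
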